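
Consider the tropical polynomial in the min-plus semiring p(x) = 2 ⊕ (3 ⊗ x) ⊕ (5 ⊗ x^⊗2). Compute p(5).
p(5) = 2

A tropical monomial a ⊗ x^⊗i evaluates to a + i · x. Evaluating each term at x = 5:
  Term 0 contributes 2 + 0 · 5 = 2
  Term 1 contributes 3 + 1 · 5 = 8
  Term 2 contributes 5 + 2 · 5 = 15
p(5) = ⊕ of these = min[2, 8, 15] = 2.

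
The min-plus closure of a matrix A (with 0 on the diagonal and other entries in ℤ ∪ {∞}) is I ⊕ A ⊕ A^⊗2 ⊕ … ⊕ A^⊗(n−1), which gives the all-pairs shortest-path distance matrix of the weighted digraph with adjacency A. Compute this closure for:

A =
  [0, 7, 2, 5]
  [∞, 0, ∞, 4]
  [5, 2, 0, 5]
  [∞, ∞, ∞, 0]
Closure =
  [0, 4, 2, 5]
  [∞, 0, ∞, 4]
  [5, 2, 0, 5]
  [∞, ∞, ∞, 0]

This is the Floyd-Warshall all-pairs shortest-path computation. For each intermediate vertex k = 0, 1, …, 3, update dist[i][j] ← min(dist[i][j], dist[i][k] + dist[k][j]). The final matrix gives, for each (i, j), the minimum total weight of any directed path from i to j (possibly empty when i = j).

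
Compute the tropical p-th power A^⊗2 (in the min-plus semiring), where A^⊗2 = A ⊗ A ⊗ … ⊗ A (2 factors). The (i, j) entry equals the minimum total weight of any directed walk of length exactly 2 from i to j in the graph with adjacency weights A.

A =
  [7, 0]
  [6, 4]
A^⊗2 =
  [6, 4]
  [10, 6]

Each entry (A^⊗2)_ij equals the minimum over all length-2 walks i = v_0 → v_1 → … → v_2 = j of Σ_t A[v_t][v_{t+1}]. For example, for (i, j) = (0, 1) we minimise over 2 possible intermediate vertex sequences; the minimum is 4, attained along the walk 0 → 1 → 1.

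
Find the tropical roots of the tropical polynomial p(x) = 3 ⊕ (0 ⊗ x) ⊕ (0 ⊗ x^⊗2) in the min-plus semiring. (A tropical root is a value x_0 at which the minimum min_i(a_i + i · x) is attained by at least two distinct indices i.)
Roots: {0, 3}

Each tropical root is a break point of the lower envelope of the lines y = a_i + i · x (there are 3 lines, with slopes 0, 1, ..., 2). Only the lines that attain the minimum somewhere contribute to roots; other lines are dominated. Here the surviving (envelope) indices are i = 2, i = 1, i = 0.
Intersections between consecutive envelope lines give the roots: for adjacent envelope indices i < j the intersection is x = (a_i − a_j) / (j − i). Reading off the sorted break points: {0, 3}.
Verification: at each break x_0, at least two indices attain the minimum of min_i(a_i + i · x_0).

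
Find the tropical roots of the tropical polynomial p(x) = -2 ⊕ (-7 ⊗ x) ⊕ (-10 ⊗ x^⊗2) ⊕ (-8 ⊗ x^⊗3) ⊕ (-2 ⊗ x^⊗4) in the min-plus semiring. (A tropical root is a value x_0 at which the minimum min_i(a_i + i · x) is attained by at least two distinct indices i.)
Roots: {-6, -2, 3, 5}

Each tropical root is a break point of the lower envelope of the lines y = a_i + i · x (there are 5 lines, with slopes 0, 1, ..., 4). Only the lines that attain the minimum somewhere contribute to roots; other lines are dominated. Here the surviving (envelope) indices are i = 4, i = 3, i = 2, i = 1, i = 0.
Intersections between consecutive envelope lines give the roots: for adjacent envelope indices i < j the intersection is x = (a_i − a_j) / (j − i). Reading off the sorted break points: {-6, -2, 3, 5}.
Verification: at each break x_0, at least two indices attain the minimum of min_i(a_i + i · x_0).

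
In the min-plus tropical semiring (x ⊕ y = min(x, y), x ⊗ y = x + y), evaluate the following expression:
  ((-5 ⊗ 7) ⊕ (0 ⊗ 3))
((-5 ⊗ 7) ⊕ (0 ⊗ 3)) = 2

Expand innermost to outermost. Recall ⊕ takes the minimum of its arguments and ⊗ takes their sum. Working out the expression ((-5 ⊗ 7) ⊕ (0 ⊗ 3)) gives 2.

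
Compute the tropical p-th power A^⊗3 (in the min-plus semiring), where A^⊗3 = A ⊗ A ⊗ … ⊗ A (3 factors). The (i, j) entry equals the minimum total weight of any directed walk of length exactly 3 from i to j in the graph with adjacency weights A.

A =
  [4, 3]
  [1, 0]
A^⊗3 =
  [4, 3]
  [1, 0]

Each entry (A^⊗3)_ij equals the minimum over all length-3 walks i = v_0 → v_1 → … → v_3 = j of Σ_t A[v_t][v_{t+1}]. For example, for (i, j) = (0, 1) we minimise over 4 possible intermediate vertex sequences; the minimum is 3, attained along the walk 0 → 1 → 1 → 1.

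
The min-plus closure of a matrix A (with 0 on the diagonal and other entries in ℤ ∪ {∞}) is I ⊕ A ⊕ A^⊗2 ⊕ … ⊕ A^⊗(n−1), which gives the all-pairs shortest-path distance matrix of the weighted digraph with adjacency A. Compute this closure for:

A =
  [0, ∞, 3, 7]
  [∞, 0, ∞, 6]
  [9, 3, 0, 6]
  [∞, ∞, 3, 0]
Closure =
  [0, 6, 3, 7]
  [18, 0, 9, 6]
  [9, 3, 0, 6]
  [12, 6, 3, 0]

This is the Floyd-Warshall all-pairs shortest-path computation. For each intermediate vertex k = 0, 1, …, 3, update dist[i][j] ← min(dist[i][j], dist[i][k] + dist[k][j]). The final matrix gives, for each (i, j), the minimum total weight of any directed path from i to j (possibly empty when i = j).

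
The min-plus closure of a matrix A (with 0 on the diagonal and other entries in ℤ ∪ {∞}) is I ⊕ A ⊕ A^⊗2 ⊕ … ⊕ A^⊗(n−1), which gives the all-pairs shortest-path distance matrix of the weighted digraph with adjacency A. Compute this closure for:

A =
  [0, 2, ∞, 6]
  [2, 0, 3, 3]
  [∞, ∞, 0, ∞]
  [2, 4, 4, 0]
Closure =
  [0, 2, 5, 5]
  [2, 0, 3, 3]
  [∞, ∞, 0, ∞]
  [2, 4, 4, 0]

This is the Floyd-Warshall all-pairs shortest-path computation. For each intermediate vertex k = 0, 1, …, 3, update dist[i][j] ← min(dist[i][j], dist[i][k] + dist[k][j]). The final matrix gives, for each (i, j), the minimum total weight of any directed path from i to j (possibly empty when i = j).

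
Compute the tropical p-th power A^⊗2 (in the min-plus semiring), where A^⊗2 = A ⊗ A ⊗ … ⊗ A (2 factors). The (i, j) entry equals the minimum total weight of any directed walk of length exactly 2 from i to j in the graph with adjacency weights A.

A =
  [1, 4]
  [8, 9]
A^⊗2 =
  [2, 5]
  [9, 12]

Each entry (A^⊗2)_ij equals the minimum over all length-2 walks i = v_0 → v_1 → … → v_2 = j of Σ_t A[v_t][v_{t+1}]. For example, for (i, j) = (0, 1) we minimise over 2 possible intermediate vertex sequences; the minimum is 5, attained along the walk 0 → 0 → 1.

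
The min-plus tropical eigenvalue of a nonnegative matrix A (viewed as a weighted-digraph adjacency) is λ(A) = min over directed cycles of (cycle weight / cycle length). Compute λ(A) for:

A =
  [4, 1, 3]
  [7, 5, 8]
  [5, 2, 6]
λ(A) = 4

Enumerate directed cycles and compute their means (weight / length). Sample:
  cycle 0 → 0: weight = 4, length = 1, mean = 4/1 ≈ 4.000
  cycle 1 → 1: weight = 5, length = 1, mean = 5/1 ≈ 5.000
  cycle 2 → 2: weight = 6, length = 1, mean = 6/1 ≈ 6.000
  cycle 0 → 1 → 0: weight = 8, length = 2, mean = 8/2 ≈ 4.000
  cycle 0 → 2 → 0: weight = 8, length = 2, mean = 8/2 ≈ 4.000
  cycle 1 → 0 → 1: weight = 8, length = 2, mean = 8/2 ≈ 4.000
Minimum mean = 4.000, attained e.g. along the cycle 0 → 0 with weight 4 and length 1. So λ(A) = 4/1 = 4.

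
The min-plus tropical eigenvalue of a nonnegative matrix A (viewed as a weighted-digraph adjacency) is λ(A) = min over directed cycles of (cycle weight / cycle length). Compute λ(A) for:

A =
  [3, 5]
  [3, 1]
λ(A) = 1

Enumerate directed cycles and compute their means (weight / length). Sample:
  cycle 0 → 0: weight = 3, length = 1, mean = 3/1 ≈ 3.000
  cycle 1 → 1: weight = 1, length = 1, mean = 1/1 ≈ 1.000
  cycle 0 → 1 → 0: weight = 8, length = 2, mean = 8/2 ≈ 4.000
  cycle 1 → 0 → 1: weight = 8, length = 2, mean = 8/2 ≈ 4.000
Minimum mean = 1.000, attained e.g. along the cycle 1 → 1 with weight 1 and length 1. So λ(A) = 1/1 = 1.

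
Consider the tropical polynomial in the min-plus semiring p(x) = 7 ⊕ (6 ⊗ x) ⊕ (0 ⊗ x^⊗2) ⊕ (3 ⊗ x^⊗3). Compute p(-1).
p(-1) = -2

A tropical monomial a ⊗ x^⊗i evaluates to a + i · x. Evaluating each term at x = -1:
  Term 0 contributes 7 + 0 · -1 = 7
  Term 1 contributes 6 + 1 · -1 = 5
  Term 2 contributes 0 + 2 · -1 = -2
  Term 3 contributes 3 + 3 · -1 = 0
p(-1) = ⊕ of these = min[7, 5, -2, 0] = -2.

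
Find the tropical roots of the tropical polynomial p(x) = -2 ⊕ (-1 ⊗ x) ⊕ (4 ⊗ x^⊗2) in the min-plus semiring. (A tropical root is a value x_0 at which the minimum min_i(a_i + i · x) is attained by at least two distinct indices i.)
Roots: {-5, -1}

Each tropical root is a break point of the lower envelope of the lines y = a_i + i · x (there are 3 lines, with slopes 0, 1, ..., 2). Only the lines that attain the minimum somewhere contribute to roots; other lines are dominated. Here the surviving (envelope) indices are i = 2, i = 1, i = 0.
Intersections between consecutive envelope lines give the roots: for adjacent envelope indices i < j the intersection is x = (a_i − a_j) / (j − i). Reading off the sorted break points: {-5, -1}.
Verification: at each break x_0, at least two indices attain the minimum of min_i(a_i + i · x_0).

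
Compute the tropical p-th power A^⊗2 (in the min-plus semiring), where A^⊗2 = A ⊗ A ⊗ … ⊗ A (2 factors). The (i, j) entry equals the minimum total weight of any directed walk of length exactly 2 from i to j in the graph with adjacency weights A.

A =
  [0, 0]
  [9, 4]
A^⊗2 =
  [0, 0]
  [9, 8]

Each entry (A^⊗2)_ij equals the minimum over all length-2 walks i = v_0 → v_1 → … → v_2 = j of Σ_t A[v_t][v_{t+1}]. For example, for (i, j) = (0, 1) we minimise over 2 possible intermediate vertex sequences; the minimum is 0, attained along the walk 0 → 0 → 1.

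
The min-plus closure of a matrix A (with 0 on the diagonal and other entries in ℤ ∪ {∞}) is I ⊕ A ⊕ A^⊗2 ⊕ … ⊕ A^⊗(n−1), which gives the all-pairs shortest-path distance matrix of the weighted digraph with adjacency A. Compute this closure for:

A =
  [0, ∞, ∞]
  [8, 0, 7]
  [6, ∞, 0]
Closure =
  [0, ∞, ∞]
  [8, 0, 7]
  [6, ∞, 0]

This is the Floyd-Warshall all-pairs shortest-path computation. For each intermediate vertex k = 0, 1, …, 2, update dist[i][j] ← min(dist[i][j], dist[i][k] + dist[k][j]). The final matrix gives, for each (i, j), the minimum total weight of any directed path from i to j (possibly empty when i = j).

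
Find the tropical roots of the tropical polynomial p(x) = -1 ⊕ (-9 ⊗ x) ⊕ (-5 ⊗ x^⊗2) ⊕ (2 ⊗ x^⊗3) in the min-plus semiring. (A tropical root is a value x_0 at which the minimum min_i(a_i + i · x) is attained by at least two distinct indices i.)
Roots: {-7, -4, 8}

Each tropical root is a break point of the lower envelope of the lines y = a_i + i · x (there are 4 lines, with slopes 0, 1, ..., 3). Only the lines that attain the minimum somewhere contribute to roots; other lines are dominated. Here the surviving (envelope) indices are i = 3, i = 2, i = 1, i = 0.
Intersections between consecutive envelope lines give the roots: for adjacent envelope indices i < j the intersection is x = (a_i − a_j) / (j − i). Reading off the sorted break points: {-7, -4, 8}.
Verification: at each break x_0, at least two indices attain the minimum of min_i(a_i + i · x_0).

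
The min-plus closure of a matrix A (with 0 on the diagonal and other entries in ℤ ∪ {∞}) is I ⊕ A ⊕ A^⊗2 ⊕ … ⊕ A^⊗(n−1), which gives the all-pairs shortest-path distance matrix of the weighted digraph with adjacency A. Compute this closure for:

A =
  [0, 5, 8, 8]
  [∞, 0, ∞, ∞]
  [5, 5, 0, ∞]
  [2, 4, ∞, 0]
Closure =
  [0, 5, 8, 8]
  [∞, 0, ∞, ∞]
  [5, 5, 0, 13]
  [2, 4, 10, 0]

This is the Floyd-Warshall all-pairs shortest-path computation. For each intermediate vertex k = 0, 1, …, 3, update dist[i][j] ← min(dist[i][j], dist[i][k] + dist[k][j]). The final matrix gives, for each (i, j), the minimum total weight of any directed path from i to j (possibly empty when i = j).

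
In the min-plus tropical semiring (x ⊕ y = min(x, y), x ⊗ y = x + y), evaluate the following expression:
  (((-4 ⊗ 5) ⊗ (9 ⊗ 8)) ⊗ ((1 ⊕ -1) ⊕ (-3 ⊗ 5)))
(((-4 ⊗ 5) ⊗ (9 ⊗ 8)) ⊗ ((1 ⊕ -1) ⊕ (-3 ⊗ 5))) = 17

Expand innermost to outermost. Recall ⊕ takes the minimum of its arguments and ⊗ takes their sum. Working out the expression (((-4 ⊗ 5) ⊗ (9 ⊗ 8)) ⊗ ((1 ⊕ -1) ⊕ (-3 ⊗ 5))) gives 17.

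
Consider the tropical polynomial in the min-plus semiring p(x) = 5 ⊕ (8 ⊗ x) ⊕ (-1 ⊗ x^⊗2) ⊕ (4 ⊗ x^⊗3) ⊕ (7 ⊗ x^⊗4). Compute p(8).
p(8) = 5

A tropical monomial a ⊗ x^⊗i evaluates to a + i · x. Evaluating each term at x = 8:
  Term 0 contributes 5 + 0 · 8 = 5
  Term 1 contributes 8 + 1 · 8 = 16
  Term 2 contributes -1 + 2 · 8 = 15
  Term 3 contributes 4 + 3 · 8 = 28
  Term 4 contributes 7 + 4 · 8 = 39
p(8) = ⊕ of these = min[5, 16, 15, 28, 39] = 5.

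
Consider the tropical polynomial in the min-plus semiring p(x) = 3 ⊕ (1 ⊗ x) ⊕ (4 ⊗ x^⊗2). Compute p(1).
p(1) = 2

A tropical monomial a ⊗ x^⊗i evaluates to a + i · x. Evaluating each term at x = 1:
  Term 0 contributes 3 + 0 · 1 = 3
  Term 1 contributes 1 + 1 · 1 = 2
  Term 2 contributes 4 + 2 · 1 = 6
p(1) = ⊕ of these = min[3, 2, 6] = 2.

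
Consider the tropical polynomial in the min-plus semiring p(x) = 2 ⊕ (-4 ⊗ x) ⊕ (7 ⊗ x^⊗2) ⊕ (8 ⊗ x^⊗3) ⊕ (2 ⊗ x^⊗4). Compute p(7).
p(7) = 2

A tropical monomial a ⊗ x^⊗i evaluates to a + i · x. Evaluating each term at x = 7:
  Term 0 contributes 2 + 0 · 7 = 2
  Term 1 contributes -4 + 1 · 7 = 3
  Term 2 contributes 7 + 2 · 7 = 21
  Term 3 contributes 8 + 3 · 7 = 29
  Term 4 contributes 2 + 4 · 7 = 30
p(7) = ⊕ of these = min[2, 3, 21, 29, 30] = 2.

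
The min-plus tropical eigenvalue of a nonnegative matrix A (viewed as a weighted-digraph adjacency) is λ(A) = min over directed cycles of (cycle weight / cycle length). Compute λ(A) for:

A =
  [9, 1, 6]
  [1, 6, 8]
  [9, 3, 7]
λ(A) = 1

Enumerate directed cycles and compute their means (weight / length). Sample:
  cycle 0 → 0: weight = 9, length = 1, mean = 9/1 ≈ 9.000
  cycle 1 → 1: weight = 6, length = 1, mean = 6/1 ≈ 6.000
  cycle 2 → 2: weight = 7, length = 1, mean = 7/1 ≈ 7.000
  cycle 0 → 1 → 0: weight = 2, length = 2, mean = 2/2 ≈ 1.000
  cycle 0 → 2 → 0: weight = 15, length = 2, mean = 15/2 ≈ 7.500
  cycle 1 → 0 → 1: weight = 2, length = 2, mean = 2/2 ≈ 1.000
Minimum mean = 1.000, attained e.g. along the cycle 0 → 1 → 0 with weight 2 and length 2. So λ(A) = 2/2 = 1.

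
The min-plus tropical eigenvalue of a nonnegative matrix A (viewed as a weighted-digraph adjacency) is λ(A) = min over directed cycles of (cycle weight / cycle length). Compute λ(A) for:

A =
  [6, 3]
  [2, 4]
λ(A) = 5/2

Enumerate directed cycles and compute their means (weight / length). Sample:
  cycle 0 → 0: weight = 6, length = 1, mean = 6/1 ≈ 6.000
  cycle 1 → 1: weight = 4, length = 1, mean = 4/1 ≈ 4.000
  cycle 0 → 1 → 0: weight = 5, length = 2, mean = 5/2 ≈ 2.500
  cycle 1 → 0 → 1: weight = 5, length = 2, mean = 5/2 ≈ 2.500
Minimum mean = 2.500, attained e.g. along the cycle 0 → 1 → 0 with weight 5 and length 2. So λ(A) = 5/2 = 5/2.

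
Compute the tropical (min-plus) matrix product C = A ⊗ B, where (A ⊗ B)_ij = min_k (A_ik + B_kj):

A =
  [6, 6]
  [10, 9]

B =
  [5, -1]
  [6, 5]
A ⊗ B =
  [11, 5]
  [15, 9]

Apply the min-plus product entry-by-entry:
  C[0][0] = min over k of (A[0][0] + B[0][0] = 6 + 5 = 11, A[0][1] + B[1][0] = 6 + 6 = 12) = 11 (attained at k = 0)
  C[0][1] = min over k of (A[0][0] + B[0][1] = 6 + -1 = 5, A[0][1] + B[1][1] = 6 + 5 = 11) = 5 (attained at k = 0)
  C[1][0] = min over k of (A[1][0] + B[0][0] = 10 + 5 = 15, A[1][1] + B[1][0] = 9 + 6 = 15) = 15 (attained at k = 0)
  C[1][1] = min over k of (A[1][0] + B[0][1] = 10 + -1 = 9, A[1][1] + B[1][1] = 9 + 5 = 14) = 9 (attained at k = 0)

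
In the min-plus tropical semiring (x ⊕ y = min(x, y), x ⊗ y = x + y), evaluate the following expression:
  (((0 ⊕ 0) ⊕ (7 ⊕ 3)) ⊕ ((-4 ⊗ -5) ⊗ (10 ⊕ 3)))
(((0 ⊕ 0) ⊕ (7 ⊕ 3)) ⊕ ((-4 ⊗ -5) ⊗ (10 ⊕ 3))) = -6

Expand innermost to outermost. Recall ⊕ takes the minimum of its arguments and ⊗ takes their sum. Working out the expression (((0 ⊕ 0) ⊕ (7 ⊕ 3)) ⊕ ((-4 ⊗ -5) ⊗ (10 ⊕ 3))) gives -6.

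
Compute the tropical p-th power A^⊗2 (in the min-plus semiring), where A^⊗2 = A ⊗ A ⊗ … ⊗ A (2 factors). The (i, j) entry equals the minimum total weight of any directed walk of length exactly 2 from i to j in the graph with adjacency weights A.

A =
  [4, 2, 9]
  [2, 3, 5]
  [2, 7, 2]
A^⊗2 =
  [4, 5, 7]
  [5, 4, 7]
  [4, 4, 4]

Each entry (A^⊗2)_ij equals the minimum over all length-2 walks i = v_0 → v_1 → … → v_2 = j of Σ_t A[v_t][v_{t+1}]. For example, for (i, j) = (0, 2) we minimise over 3 possible intermediate vertex sequences; the minimum is 7, attained along the walk 0 → 1 → 2.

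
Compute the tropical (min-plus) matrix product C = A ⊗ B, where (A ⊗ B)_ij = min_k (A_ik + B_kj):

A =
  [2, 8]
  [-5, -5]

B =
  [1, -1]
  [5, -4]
A ⊗ B =
  [3, 1]
  [-4, -9]

Apply the min-plus product entry-by-entry:
  C[0][0] = min over k of (A[0][0] + B[0][0] = 2 + 1 = 3, A[0][1] + B[1][0] = 8 + 5 = 13) = 3 (attained at k = 0)
  C[0][1] = min over k of (A[0][0] + B[0][1] = 2 + -1 = 1, A[0][1] + B[1][1] = 8 + -4 = 4) = 1 (attained at k = 0)
  C[1][0] = min over k of (A[1][0] + B[0][0] = -5 + 1 = -4, A[1][1] + B[1][0] = -5 + 5 = 0) = -4 (attained at k = 0)
  C[1][1] = min over k of (A[1][0] + B[0][1] = -5 + -1 = -6, A[1][1] + B[1][1] = -5 + -4 = -9) = -9 (attained at k = 1)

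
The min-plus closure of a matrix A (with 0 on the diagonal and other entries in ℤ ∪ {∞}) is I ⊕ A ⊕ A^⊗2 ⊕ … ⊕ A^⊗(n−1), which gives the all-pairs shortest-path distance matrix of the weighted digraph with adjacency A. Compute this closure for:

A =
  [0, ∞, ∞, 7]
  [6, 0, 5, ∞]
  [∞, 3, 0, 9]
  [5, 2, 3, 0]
Closure =
  [0, 9, 10, 7]
  [6, 0, 5, 13]
  [9, 3, 0, 9]
  [5, 2, 3, 0]

This is the Floyd-Warshall all-pairs shortest-path computation. For each intermediate vertex k = 0, 1, …, 3, update dist[i][j] ← min(dist[i][j], dist[i][k] + dist[k][j]). The final matrix gives, for each (i, j), the minimum total weight of any directed path from i to j (possibly empty when i = j).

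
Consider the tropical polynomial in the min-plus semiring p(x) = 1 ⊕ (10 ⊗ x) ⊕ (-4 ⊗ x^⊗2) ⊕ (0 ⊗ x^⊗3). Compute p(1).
p(1) = -2

A tropical monomial a ⊗ x^⊗i evaluates to a + i · x. Evaluating each term at x = 1:
  Term 0 contributes 1 + 0 · 1 = 1
  Term 1 contributes 10 + 1 · 1 = 11
  Term 2 contributes -4 + 2 · 1 = -2
  Term 3 contributes 0 + 3 · 1 = 3
p(1) = ⊕ of these = min[1, 11, -2, 3] = -2.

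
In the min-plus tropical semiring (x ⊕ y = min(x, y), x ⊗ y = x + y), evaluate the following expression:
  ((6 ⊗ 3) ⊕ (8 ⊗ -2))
((6 ⊗ 3) ⊕ (8 ⊗ -2)) = 6

Expand innermost to outermost. Recall ⊕ takes the minimum of its arguments and ⊗ takes their sum. Working out the expression ((6 ⊗ 3) ⊕ (8 ⊗ -2)) gives 6.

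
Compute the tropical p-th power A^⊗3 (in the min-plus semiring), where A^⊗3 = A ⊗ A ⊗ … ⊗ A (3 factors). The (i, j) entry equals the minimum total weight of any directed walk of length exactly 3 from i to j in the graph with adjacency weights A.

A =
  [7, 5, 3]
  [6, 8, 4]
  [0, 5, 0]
A^⊗3 =
  [3, 8, 3]
  [4, 9, 4]
  [0, 5, 0]

Each entry (A^⊗3)_ij equals the minimum over all length-3 walks i = v_0 → v_1 → … → v_3 = j of Σ_t A[v_t][v_{t+1}]. For example, for (i, j) = (0, 2) we minimise over 9 possible intermediate vertex sequences; the minimum is 3, attained along the walk 0 → 2 → 2 → 2.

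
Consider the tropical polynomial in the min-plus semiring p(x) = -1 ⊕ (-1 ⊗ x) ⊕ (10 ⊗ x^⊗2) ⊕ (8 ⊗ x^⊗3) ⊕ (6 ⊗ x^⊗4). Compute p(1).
p(1) = -1

A tropical monomial a ⊗ x^⊗i evaluates to a + i · x. Evaluating each term at x = 1:
  Term 0 contributes -1 + 0 · 1 = -1
  Term 1 contributes -1 + 1 · 1 = 0
  Term 2 contributes 10 + 2 · 1 = 12
  Term 3 contributes 8 + 3 · 1 = 11
  Term 4 contributes 6 + 4 · 1 = 10
p(1) = ⊕ of these = min[-1, 0, 12, 11, 10] = -1.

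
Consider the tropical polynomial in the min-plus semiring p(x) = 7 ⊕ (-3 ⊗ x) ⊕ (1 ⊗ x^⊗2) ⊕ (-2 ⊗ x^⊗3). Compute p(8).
p(8) = 5

A tropical monomial a ⊗ x^⊗i evaluates to a + i · x. Evaluating each term at x = 8:
  Term 0 contributes 7 + 0 · 8 = 7
  Term 1 contributes -3 + 1 · 8 = 5
  Term 2 contributes 1 + 2 · 8 = 17
  Term 3 contributes -2 + 3 · 8 = 22
p(8) = ⊕ of these = min[7, 5, 17, 22] = 5.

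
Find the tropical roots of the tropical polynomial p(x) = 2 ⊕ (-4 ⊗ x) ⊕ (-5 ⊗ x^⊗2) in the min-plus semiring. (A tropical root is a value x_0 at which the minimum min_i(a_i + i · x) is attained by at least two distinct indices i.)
Roots: {1, 6}

Each tropical root is a break point of the lower envelope of the lines y = a_i + i · x (there are 3 lines, with slopes 0, 1, ..., 2). Only the lines that attain the minimum somewhere contribute to roots; other lines are dominated. Here the surviving (envelope) indices are i = 2, i = 1, i = 0.
Intersections between consecutive envelope lines give the roots: for adjacent envelope indices i < j the intersection is x = (a_i − a_j) / (j − i). Reading off the sorted break points: {1, 6}.
Verification: at each break x_0, at least two indices attain the minimum of min_i(a_i + i · x_0).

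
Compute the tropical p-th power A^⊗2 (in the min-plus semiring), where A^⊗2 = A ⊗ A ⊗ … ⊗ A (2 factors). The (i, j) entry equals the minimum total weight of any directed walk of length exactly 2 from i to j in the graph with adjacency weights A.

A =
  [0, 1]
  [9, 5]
A^⊗2 =
  [0, 1]
  [9, 10]

Each entry (A^⊗2)_ij equals the minimum over all length-2 walks i = v_0 → v_1 → … → v_2 = j of Σ_t A[v_t][v_{t+1}]. For example, for (i, j) = (0, 1) we minimise over 2 possible intermediate vertex sequences; the minimum is 1, attained along the walk 0 → 0 → 1.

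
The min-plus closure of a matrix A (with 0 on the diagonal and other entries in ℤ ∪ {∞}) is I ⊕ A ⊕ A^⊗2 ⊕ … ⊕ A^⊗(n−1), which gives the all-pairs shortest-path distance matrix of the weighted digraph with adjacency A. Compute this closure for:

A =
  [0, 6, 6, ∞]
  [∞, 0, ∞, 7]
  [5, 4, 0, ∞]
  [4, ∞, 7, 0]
Closure =
  [0, 6, 6, 13]
  [11, 0, 14, 7]
  [5, 4, 0, 11]
  [4, 10, 7, 0]

This is the Floyd-Warshall all-pairs shortest-path computation. For each intermediate vertex k = 0, 1, …, 3, update dist[i][j] ← min(dist[i][j], dist[i][k] + dist[k][j]). The final matrix gives, for each (i, j), the minimum total weight of any directed path from i to j (possibly empty when i = j).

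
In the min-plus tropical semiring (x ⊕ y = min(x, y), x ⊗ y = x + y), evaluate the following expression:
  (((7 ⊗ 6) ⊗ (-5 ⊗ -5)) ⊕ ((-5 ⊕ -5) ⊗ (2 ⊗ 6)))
(((7 ⊗ 6) ⊗ (-5 ⊗ -5)) ⊕ ((-5 ⊕ -5) ⊗ (2 ⊗ 6))) = 3

Expand innermost to outermost. Recall ⊕ takes the minimum of its arguments and ⊗ takes their sum. Working out the expression (((7 ⊗ 6) ⊗ (-5 ⊗ -5)) ⊕ ((-5 ⊕ -5) ⊗ (2 ⊗ 6))) gives 3.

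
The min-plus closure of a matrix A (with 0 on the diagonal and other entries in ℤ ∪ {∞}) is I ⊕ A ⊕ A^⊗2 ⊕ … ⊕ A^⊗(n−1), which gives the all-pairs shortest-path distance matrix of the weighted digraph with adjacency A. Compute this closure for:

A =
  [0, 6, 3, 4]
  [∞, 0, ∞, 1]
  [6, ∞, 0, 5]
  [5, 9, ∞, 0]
Closure =
  [0, 6, 3, 4]
  [6, 0, 9, 1]
  [6, 12, 0, 5]
  [5, 9, 8, 0]

This is the Floyd-Warshall all-pairs shortest-path computation. For each intermediate vertex k = 0, 1, …, 3, update dist[i][j] ← min(dist[i][j], dist[i][k] + dist[k][j]). The final matrix gives, for each (i, j), the minimum total weight of any directed path from i to j (possibly empty when i = j).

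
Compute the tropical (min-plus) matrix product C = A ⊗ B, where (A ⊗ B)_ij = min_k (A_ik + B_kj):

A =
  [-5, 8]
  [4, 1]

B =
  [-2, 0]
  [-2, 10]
A ⊗ B =
  [-7, -5]
  [-1, 4]

Apply the min-plus product entry-by-entry:
  C[0][0] = min over k of (A[0][0] + B[0][0] = -5 + -2 = -7, A[0][1] + B[1][0] = 8 + -2 = 6) = -7 (attained at k = 0)
  C[0][1] = min over k of (A[0][0] + B[0][1] = -5 + 0 = -5, A[0][1] + B[1][1] = 8 + 10 = 18) = -5 (attained at k = 0)
  C[1][0] = min over k of (A[1][0] + B[0][0] = 4 + -2 = 2, A[1][1] + B[1][0] = 1 + -2 = -1) = -1 (attained at k = 1)
  C[1][1] = min over k of (A[1][0] + B[0][1] = 4 + 0 = 4, A[1][1] + B[1][1] = 1 + 10 = 11) = 4 (attained at k = 0)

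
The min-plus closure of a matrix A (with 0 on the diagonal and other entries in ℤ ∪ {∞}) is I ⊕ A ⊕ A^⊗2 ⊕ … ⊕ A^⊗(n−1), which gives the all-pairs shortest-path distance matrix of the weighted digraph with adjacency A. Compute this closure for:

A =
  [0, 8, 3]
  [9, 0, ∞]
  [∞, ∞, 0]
Closure =
  [0, 8, 3]
  [9, 0, 12]
  [∞, ∞, 0]

This is the Floyd-Warshall all-pairs shortest-path computation. For each intermediate vertex k = 0, 1, …, 2, update dist[i][j] ← min(dist[i][j], dist[i][k] + dist[k][j]). The final matrix gives, for each (i, j), the minimum total weight of any directed path from i to j (possibly empty when i = j).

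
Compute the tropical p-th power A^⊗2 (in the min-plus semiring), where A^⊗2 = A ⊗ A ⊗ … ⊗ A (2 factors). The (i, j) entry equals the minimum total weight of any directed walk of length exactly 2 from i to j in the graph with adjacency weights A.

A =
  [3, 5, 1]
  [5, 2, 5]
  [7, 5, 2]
A^⊗2 =
  [6, 6, 3]
  [7, 4, 6]
  [9, 7, 4]

Each entry (A^⊗2)_ij equals the minimum over all length-2 walks i = v_0 → v_1 → … → v_2 = j of Σ_t A[v_t][v_{t+1}]. For example, for (i, j) = (0, 2) we minimise over 3 possible intermediate vertex sequences; the minimum is 3, attained along the walk 0 → 2 → 2.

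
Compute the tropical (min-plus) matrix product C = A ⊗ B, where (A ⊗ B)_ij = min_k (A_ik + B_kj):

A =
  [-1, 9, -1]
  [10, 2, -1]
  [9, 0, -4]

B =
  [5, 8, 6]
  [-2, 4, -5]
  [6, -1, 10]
A ⊗ B =
  [4, -2, 4]
  [0, -2, -3]
  [-2, -5, -5]

Apply the min-plus product entry-by-entry:
  C[0][0] = min over k of (A[0][0] + B[0][0] = -1 + 5 = 4, A[0][1] + B[1][0] = 9 + -2 = 7, A[0][2] + B[2][0] = -1 + 6 = 5) = 4 (attained at k = 0)
  C[0][1] = min over k of (A[0][0] + B[0][1] = -1 + 8 = 7, A[0][1] + B[1][1] = 9 + 4 = 13, A[0][2] + B[2][1] = -1 + -1 = -2) = -2 (attained at k = 2)
  C[0][2] = min over k of (A[0][0] + B[0][2] = -1 + 6 = 5, A[0][1] + B[1][2] = 9 + -5 = 4, A[0][2] + B[2][2] = -1 + 10 = 9) = 4 (attained at k = 1)
  C[1][0] = min over k of (A[1][0] + B[0][0] = 10 + 5 = 15, A[1][1] + B[1][0] = 2 + -2 = 0, A[1][2] + B[2][0] = -1 + 6 = 5) = 0 (attained at k = 1)
  C[1][1] = min over k of (A[1][0] + B[0][1] = 10 + 8 = 18, A[1][1] + B[1][1] = 2 + 4 = 6, A[1][2] + B[2][1] = -1 + -1 = -2) = -2 (attained at k = 2)
  C[1][2] = min over k of (A[1][0] + B[0][2] = 10 + 6 = 16, A[1][1] + B[1][2] = 2 + -5 = -3, A[1][2] + B[2][2] = -1 + 10 = 9) = -3 (attained at k = 1)
  C[2][0] = min over k of (A[2][0] + B[0][0] = 9 + 5 = 14, A[2][1] + B[1][0] = 0 + -2 = -2, A[2][2] + B[2][0] = -4 + 6 = 2) = -2 (attained at k = 1)
  C[2][1] = min over k of (A[2][0] + B[0][1] = 9 + 8 = 17, A[2][1] + B[1][1] = 0 + 4 = 4, A[2][2] + B[2][1] = -4 + -1 = -5) = -5 (attained at k = 2)
  C[2][2] = min over k of (A[2][0] + B[0][2] = 9 + 6 = 15, A[2][1] + B[1][2] = 0 + -5 = -5, A[2][2] + B[2][2] = -4 + 10 = 6) = -5 (attained at k = 1)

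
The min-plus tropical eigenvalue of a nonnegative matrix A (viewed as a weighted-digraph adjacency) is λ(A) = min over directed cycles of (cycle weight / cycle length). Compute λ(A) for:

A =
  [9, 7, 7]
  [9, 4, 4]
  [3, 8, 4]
λ(A) = 4

Enumerate directed cycles and compute their means (weight / length). Sample:
  cycle 0 → 0: weight = 9, length = 1, mean = 9/1 ≈ 9.000
  cycle 1 → 1: weight = 4, length = 1, mean = 4/1 ≈ 4.000
  cycle 2 → 2: weight = 4, length = 1, mean = 4/1 ≈ 4.000
  cycle 0 → 1 → 0: weight = 16, length = 2, mean = 16/2 ≈ 8.000
  cycle 0 → 2 → 0: weight = 10, length = 2, mean = 10/2 ≈ 5.000
  cycle 1 → 0 → 1: weight = 16, length = 2, mean = 16/2 ≈ 8.000
Minimum mean = 4.000, attained e.g. along the cycle 1 → 1 with weight 4 and length 1. So λ(A) = 4/1 = 4.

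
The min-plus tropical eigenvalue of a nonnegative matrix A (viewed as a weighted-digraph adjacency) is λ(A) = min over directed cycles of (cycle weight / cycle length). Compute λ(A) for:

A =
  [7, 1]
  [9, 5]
λ(A) = 5

Enumerate directed cycles and compute their means (weight / length). Sample:
  cycle 0 → 0: weight = 7, length = 1, mean = 7/1 ≈ 7.000
  cycle 1 → 1: weight = 5, length = 1, mean = 5/1 ≈ 5.000
  cycle 0 → 1 → 0: weight = 10, length = 2, mean = 10/2 ≈ 5.000
  cycle 1 → 0 → 1: weight = 10, length = 2, mean = 10/2 ≈ 5.000
Minimum mean = 5.000, attained e.g. along the cycle 1 → 1 with weight 5 and length 1. So λ(A) = 5/1 = 5.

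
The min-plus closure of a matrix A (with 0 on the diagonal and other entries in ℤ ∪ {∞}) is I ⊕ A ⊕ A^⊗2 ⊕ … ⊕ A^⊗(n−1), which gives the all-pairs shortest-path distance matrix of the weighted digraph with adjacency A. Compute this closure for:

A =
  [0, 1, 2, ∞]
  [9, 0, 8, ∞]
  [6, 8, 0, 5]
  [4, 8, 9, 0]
Closure =
  [0, 1, 2, 7]
  [9, 0, 8, 13]
  [6, 7, 0, 5]
  [4, 5, 6, 0]

This is the Floyd-Warshall all-pairs shortest-path computation. For each intermediate vertex k = 0, 1, …, 3, update dist[i][j] ← min(dist[i][j], dist[i][k] + dist[k][j]). The final matrix gives, for each (i, j), the minimum total weight of any directed path from i to j (possibly empty when i = j).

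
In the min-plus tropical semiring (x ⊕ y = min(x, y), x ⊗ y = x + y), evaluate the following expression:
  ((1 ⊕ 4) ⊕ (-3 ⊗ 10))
((1 ⊕ 4) ⊕ (-3 ⊗ 10)) = 1

Expand innermost to outermost. Recall ⊕ takes the minimum of its arguments and ⊗ takes their sum. Working out the expression ((1 ⊕ 4) ⊕ (-3 ⊗ 10)) gives 1.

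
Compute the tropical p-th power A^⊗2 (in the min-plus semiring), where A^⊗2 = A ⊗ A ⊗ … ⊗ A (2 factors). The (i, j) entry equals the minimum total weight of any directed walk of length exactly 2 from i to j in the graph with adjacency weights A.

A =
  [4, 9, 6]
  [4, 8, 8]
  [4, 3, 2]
A^⊗2 =
  [8, 9, 8]
  [8, 11, 10]
  [6, 5, 4]

Each entry (A^⊗2)_ij equals the minimum over all length-2 walks i = v_0 → v_1 → … → v_2 = j of Σ_t A[v_t][v_{t+1}]. For example, for (i, j) = (0, 2) we minimise over 3 possible intermediate vertex sequences; the minimum is 8, attained along the walk 0 → 2 → 2.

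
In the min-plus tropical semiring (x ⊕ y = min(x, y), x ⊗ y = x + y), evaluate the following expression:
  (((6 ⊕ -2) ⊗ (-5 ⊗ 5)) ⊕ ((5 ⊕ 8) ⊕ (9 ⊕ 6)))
(((6 ⊕ -2) ⊗ (-5 ⊗ 5)) ⊕ ((5 ⊕ 8) ⊕ (9 ⊕ 6))) = -2

Expand innermost to outermost. Recall ⊕ takes the minimum of its arguments and ⊗ takes their sum. Working out the expression (((6 ⊕ -2) ⊗ (-5 ⊗ 5)) ⊕ ((5 ⊕ 8) ⊕ (9 ⊕ 6))) gives -2.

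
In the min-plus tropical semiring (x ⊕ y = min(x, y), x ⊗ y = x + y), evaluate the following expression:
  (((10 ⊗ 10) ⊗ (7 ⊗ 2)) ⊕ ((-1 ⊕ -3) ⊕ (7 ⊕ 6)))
(((10 ⊗ 10) ⊗ (7 ⊗ 2)) ⊕ ((-1 ⊕ -3) ⊕ (7 ⊕ 6))) = -3

Expand innermost to outermost. Recall ⊕ takes the minimum of its arguments and ⊗ takes their sum. Working out the expression (((10 ⊗ 10) ⊗ (7 ⊗ 2)) ⊕ ((-1 ⊕ -3) ⊕ (7 ⊕ 6))) gives -3.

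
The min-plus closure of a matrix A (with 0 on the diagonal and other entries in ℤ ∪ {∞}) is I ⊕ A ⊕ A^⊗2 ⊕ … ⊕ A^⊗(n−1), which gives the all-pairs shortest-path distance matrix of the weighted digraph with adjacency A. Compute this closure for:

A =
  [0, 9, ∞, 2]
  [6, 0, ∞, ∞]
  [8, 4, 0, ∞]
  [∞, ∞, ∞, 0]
Closure =
  [0, 9, ∞, 2]
  [6, 0, ∞, 8]
  [8, 4, 0, 10]
  [∞, ∞, ∞, 0]

This is the Floyd-Warshall all-pairs shortest-path computation. For each intermediate vertex k = 0, 1, …, 3, update dist[i][j] ← min(dist[i][j], dist[i][k] + dist[k][j]). The final matrix gives, for each (i, j), the minimum total weight of any directed path from i to j (possibly empty when i = j).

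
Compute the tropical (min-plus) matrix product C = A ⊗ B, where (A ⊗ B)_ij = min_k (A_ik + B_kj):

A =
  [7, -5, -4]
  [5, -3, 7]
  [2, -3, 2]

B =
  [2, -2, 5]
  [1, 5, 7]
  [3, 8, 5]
A ⊗ B =
  [-4, 0, 1]
  [-2, 2, 4]
  [-2, 0, 4]

Apply the min-plus product entry-by-entry:
  C[0][0] = min over k of (A[0][0] + B[0][0] = 7 + 2 = 9, A[0][1] + B[1][0] = -5 + 1 = -4, A[0][2] + B[2][0] = -4 + 3 = -1) = -4 (attained at k = 1)
  C[0][1] = min over k of (A[0][0] + B[0][1] = 7 + -2 = 5, A[0][1] + B[1][1] = -5 + 5 = 0, A[0][2] + B[2][1] = -4 + 8 = 4) = 0 (attained at k = 1)
  C[0][2] = min over k of (A[0][0] + B[0][2] = 7 + 5 = 12, A[0][1] + B[1][2] = -5 + 7 = 2, A[0][2] + B[2][2] = -4 + 5 = 1) = 1 (attained at k = 2)
  C[1][0] = min over k of (A[1][0] + B[0][0] = 5 + 2 = 7, A[1][1] + B[1][0] = -3 + 1 = -2, A[1][2] + B[2][0] = 7 + 3 = 10) = -2 (attained at k = 1)
  C[1][1] = min over k of (A[1][0] + B[0][1] = 5 + -2 = 3, A[1][1] + B[1][1] = -3 + 5 = 2, A[1][2] + B[2][1] = 7 + 8 = 15) = 2 (attained at k = 1)
  C[1][2] = min over k of (A[1][0] + B[0][2] = 5 + 5 = 10, A[1][1] + B[1][2] = -3 + 7 = 4, A[1][2] + B[2][2] = 7 + 5 = 12) = 4 (attained at k = 1)
  C[2][0] = min over k of (A[2][0] + B[0][0] = 2 + 2 = 4, A[2][1] + B[1][0] = -3 + 1 = -2, A[2][2] + B[2][0] = 2 + 3 = 5) = -2 (attained at k = 1)
  C[2][1] = min over k of (A[2][0] + B[0][1] = 2 + -2 = 0, A[2][1] + B[1][1] = -3 + 5 = 2, A[2][2] + B[2][1] = 2 + 8 = 10) = 0 (attained at k = 0)
  C[2][2] = min over k of (A[2][0] + B[0][2] = 2 + 5 = 7, A[2][1] + B[1][2] = -3 + 7 = 4, A[2][2] + B[2][2] = 2 + 5 = 7) = 4 (attained at k = 1)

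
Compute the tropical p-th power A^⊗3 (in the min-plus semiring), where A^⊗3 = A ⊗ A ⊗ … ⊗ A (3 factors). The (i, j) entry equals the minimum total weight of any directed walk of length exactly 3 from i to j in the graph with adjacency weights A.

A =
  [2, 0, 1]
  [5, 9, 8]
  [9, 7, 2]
A^⊗3 =
  [6, 4, 5]
  [9, 7, 8]
  [13, 11, 6]

Each entry (A^⊗3)_ij equals the minimum over all length-3 walks i = v_0 → v_1 → … → v_3 = j of Σ_t A[v_t][v_{t+1}]. For example, for (i, j) = (0, 2) we minimise over 9 possible intermediate vertex sequences; the minimum is 5, attained along the walk 0 → 0 → 0 → 2.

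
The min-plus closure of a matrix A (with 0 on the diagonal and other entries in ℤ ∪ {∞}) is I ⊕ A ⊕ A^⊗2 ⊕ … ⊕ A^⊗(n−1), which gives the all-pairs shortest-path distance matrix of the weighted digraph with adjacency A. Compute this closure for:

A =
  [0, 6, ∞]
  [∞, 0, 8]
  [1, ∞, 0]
Closure =
  [0, 6, 14]
  [9, 0, 8]
  [1, 7, 0]

This is the Floyd-Warshall all-pairs shortest-path computation. For each intermediate vertex k = 0, 1, …, 2, update dist[i][j] ← min(dist[i][j], dist[i][k] + dist[k][j]). The final matrix gives, for each (i, j), the minimum total weight of any directed path from i to j (possibly empty when i = j).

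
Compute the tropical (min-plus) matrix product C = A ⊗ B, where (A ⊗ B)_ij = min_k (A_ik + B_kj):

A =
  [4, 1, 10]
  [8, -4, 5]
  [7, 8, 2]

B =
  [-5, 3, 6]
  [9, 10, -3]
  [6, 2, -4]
A ⊗ B =
  [-1, 7, -2]
  [3, 6, -7]
  [2, 4, -2]

Apply the min-plus product entry-by-entry:
  C[0][0] = min over k of (A[0][0] + B[0][0] = 4 + -5 = -1, A[0][1] + B[1][0] = 1 + 9 = 10, A[0][2] + B[2][0] = 10 + 6 = 16) = -1 (attained at k = 0)
  C[0][1] = min over k of (A[0][0] + B[0][1] = 4 + 3 = 7, A[0][1] + B[1][1] = 1 + 10 = 11, A[0][2] + B[2][1] = 10 + 2 = 12) = 7 (attained at k = 0)
  C[0][2] = min over k of (A[0][0] + B[0][2] = 4 + 6 = 10, A[0][1] + B[1][2] = 1 + -3 = -2, A[0][2] + B[2][2] = 10 + -4 = 6) = -2 (attained at k = 1)
  C[1][0] = min over k of (A[1][0] + B[0][0] = 8 + -5 = 3, A[1][1] + B[1][0] = -4 + 9 = 5, A[1][2] + B[2][0] = 5 + 6 = 11) = 3 (attained at k = 0)
  C[1][1] = min over k of (A[1][0] + B[0][1] = 8 + 3 = 11, A[1][1] + B[1][1] = -4 + 10 = 6, A[1][2] + B[2][1] = 5 + 2 = 7) = 6 (attained at k = 1)
  C[1][2] = min over k of (A[1][0] + B[0][2] = 8 + 6 = 14, A[1][1] + B[1][2] = -4 + -3 = -7, A[1][2] + B[2][2] = 5 + -4 = 1) = -7 (attained at k = 1)
  C[2][0] = min over k of (A[2][0] + B[0][0] = 7 + -5 = 2, A[2][1] + B[1][0] = 8 + 9 = 17, A[2][2] + B[2][0] = 2 + 6 = 8) = 2 (attained at k = 0)
  C[2][1] = min over k of (A[2][0] + B[0][1] = 7 + 3 = 10, A[2][1] + B[1][1] = 8 + 10 = 18, A[2][2] + B[2][1] = 2 + 2 = 4) = 4 (attained at k = 2)
  C[2][2] = min over k of (A[2][0] + B[0][2] = 7 + 6 = 13, A[2][1] + B[1][2] = 8 + -3 = 5, A[2][2] + B[2][2] = 2 + -4 = -2) = -2 (attained at k = 2)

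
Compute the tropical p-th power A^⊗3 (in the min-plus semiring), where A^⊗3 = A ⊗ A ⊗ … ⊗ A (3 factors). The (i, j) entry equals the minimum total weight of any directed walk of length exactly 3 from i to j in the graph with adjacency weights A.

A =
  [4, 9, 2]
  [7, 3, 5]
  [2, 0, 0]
A^⊗3 =
  [4, 2, 2]
  [7, 5, 5]
  [2, 0, 0]

Each entry (A^⊗3)_ij equals the minimum over all length-3 walks i = v_0 → v_1 → … → v_3 = j of Σ_t A[v_t][v_{t+1}]. For example, for (i, j) = (0, 2) we minimise over 9 possible intermediate vertex sequences; the minimum is 2, attained along the walk 0 → 2 → 2 → 2.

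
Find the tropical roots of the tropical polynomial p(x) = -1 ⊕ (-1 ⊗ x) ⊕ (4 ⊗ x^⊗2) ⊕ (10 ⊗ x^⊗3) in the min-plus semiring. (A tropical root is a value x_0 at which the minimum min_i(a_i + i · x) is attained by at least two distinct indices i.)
Roots: {-6, -5, 0}

Each tropical root is a break point of the lower envelope of the lines y = a_i + i · x (there are 4 lines, with slopes 0, 1, ..., 3). Only the lines that attain the minimum somewhere contribute to roots; other lines are dominated. Here the surviving (envelope) indices are i = 3, i = 2, i = 1, i = 0.
Intersections between consecutive envelope lines give the roots: for adjacent envelope indices i < j the intersection is x = (a_i − a_j) / (j − i). Reading off the sorted break points: {-6, -5, 0}.
Verification: at each break x_0, at least two indices attain the minimum of min_i(a_i + i · x_0).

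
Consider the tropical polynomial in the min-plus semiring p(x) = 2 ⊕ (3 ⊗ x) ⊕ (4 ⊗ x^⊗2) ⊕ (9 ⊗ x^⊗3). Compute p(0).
p(0) = 2

A tropical monomial a ⊗ x^⊗i evaluates to a + i · x. Evaluating each term at x = 0:
  Term 0 contributes 2 + 0 · 0 = 2
  Term 1 contributes 3 + 1 · 0 = 3
  Term 2 contributes 4 + 2 · 0 = 4
  Term 3 contributes 9 + 3 · 0 = 9
p(0) = ⊕ of these = min[2, 3, 4, 9] = 2.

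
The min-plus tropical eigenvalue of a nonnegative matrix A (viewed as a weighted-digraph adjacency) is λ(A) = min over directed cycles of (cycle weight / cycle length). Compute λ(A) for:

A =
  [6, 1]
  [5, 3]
λ(A) = 3

Enumerate directed cycles and compute their means (weight / length). Sample:
  cycle 0 → 0: weight = 6, length = 1, mean = 6/1 ≈ 6.000
  cycle 1 → 1: weight = 3, length = 1, mean = 3/1 ≈ 3.000
  cycle 0 → 1 → 0: weight = 6, length = 2, mean = 6/2 ≈ 3.000
  cycle 1 → 0 → 1: weight = 6, length = 2, mean = 6/2 ≈ 3.000
Minimum mean = 3.000, attained e.g. along the cycle 1 → 1 with weight 3 and length 1. So λ(A) = 3/1 = 3.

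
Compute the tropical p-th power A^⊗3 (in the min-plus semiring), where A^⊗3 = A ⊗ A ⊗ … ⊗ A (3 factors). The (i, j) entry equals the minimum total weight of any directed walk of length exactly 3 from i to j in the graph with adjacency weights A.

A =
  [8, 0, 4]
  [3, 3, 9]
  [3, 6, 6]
A^⊗3 =
  [6, 3, 7]
  [6, 6, 10]
  [6, 6, 12]

Each entry (A^⊗3)_ij equals the minimum over all length-3 walks i = v_0 → v_1 → … → v_3 = j of Σ_t A[v_t][v_{t+1}]. For example, for (i, j) = (0, 2) we minimise over 9 possible intermediate vertex sequences; the minimum is 7, attained along the walk 0 → 1 → 0 → 2.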